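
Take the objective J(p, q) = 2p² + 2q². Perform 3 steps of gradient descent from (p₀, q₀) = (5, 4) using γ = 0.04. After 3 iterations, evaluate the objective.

∇J = (4p, 4q)
Step 1: at (5, 4), ∇J = (20, 16) → (5, 4) − 0.04·(20, 16) = (4.2, 3.36)
Step 2: at (4.2, 3.36), ∇J = (16.8, 13.44) → (4.2, 3.36) − 0.04·(16.8, 13.44) = (3.528, 2.8224)
Step 3: at (3.528, 2.8224), ∇J = (14.112, 11.2896) → (3.528, 2.8224) − 0.04·(14.112, 11.2896) = (2.96352, 2.370816)
J(2.96352, 2.370816) = 28.806438592512

28.806438592512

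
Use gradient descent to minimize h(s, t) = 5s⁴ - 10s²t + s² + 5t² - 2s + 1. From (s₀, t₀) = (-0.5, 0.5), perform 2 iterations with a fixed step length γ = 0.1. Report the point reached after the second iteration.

∇h = (20s³ - 20st + 2s - 2, -10s² + 10t)
Step 1: at (-0.5, 0.5), ∇h = (-0.5, 2.5) → (-0.5, 0.5) − 0.1·(-0.5, 2.5) = (-0.45, 0.25)
Step 2: at (-0.45, 0.25), ∇h = (-2.4725, 0.475) → (-0.45, 0.25) − 0.1·(-2.4725, 0.475) = (-0.20275, 0.2025)

(-0.20275, 0.2025)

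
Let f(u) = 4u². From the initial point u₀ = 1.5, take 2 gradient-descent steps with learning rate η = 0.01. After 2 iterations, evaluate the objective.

6.44753664

f′(u) = 8u
u₁ = 1.5 − 0.01·12 = 1.38
u₂ = 1.38 − 0.01·11.04 = 1.2696
f(1.2696) = 6.44753664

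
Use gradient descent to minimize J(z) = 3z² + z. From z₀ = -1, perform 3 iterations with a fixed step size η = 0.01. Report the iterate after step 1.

J′(z) = 6z + 1
z₁ = -1 − 0.01·(-5) = -0.95

-0.95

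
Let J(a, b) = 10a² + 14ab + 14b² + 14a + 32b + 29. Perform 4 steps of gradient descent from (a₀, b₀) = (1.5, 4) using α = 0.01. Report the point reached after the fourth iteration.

(-0.529778, 0.1843592)

∇J = (20a + 14b + 14, 14a + 28b + 32)
(a₁, b₁) = (1.5, 4) − 0.01·(100, 165) = (0.5, 2.35)
(a₂, b₂) = (0.5, 2.35) − 0.01·(56.9, 104.8) = (-0.069, 1.302)
(a₃, b₃) = (-0.069, 1.302) − 0.01·(30.848, 67.49) = (-0.37748, 0.6271)
(a₄, b₄) = (-0.37748, 0.6271) − 0.01·(15.2298, 44.27408) = (-0.529778, 0.1843592)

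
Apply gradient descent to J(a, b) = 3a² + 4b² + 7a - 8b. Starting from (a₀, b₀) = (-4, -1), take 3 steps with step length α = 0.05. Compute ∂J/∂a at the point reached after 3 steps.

-5.831

∇J = (6a + 7, 8b - 8)
Step 1: at (-4, -1), ∇J = (-17, -16) → (-4, -1) − 0.05·(-17, -16) = (-3.15, -0.2)
Step 2: at (-3.15, -0.2), ∇J = (-11.9, -9.6) → (-3.15, -0.2) − 0.05·(-11.9, -9.6) = (-2.555, 0.28)
Step 3: at (-2.555, 0.28), ∇J = (-8.33, -5.76) → (-2.555, 0.28) − 0.05·(-8.33, -5.76) = (-2.1385, 0.568)
∂J/∂a at (-2.1385, 0.568) = -5.831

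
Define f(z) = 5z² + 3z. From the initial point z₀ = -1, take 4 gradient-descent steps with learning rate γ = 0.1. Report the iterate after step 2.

f′(z) = 10z + 3
Step 1: f′(-1) = -7; z₁ = -1 − 0.1·(-7) = -0.3
Step 2: f′(-0.3) = 0; z₂ = -0.3 − 0.1·0 = -0.3

-0.3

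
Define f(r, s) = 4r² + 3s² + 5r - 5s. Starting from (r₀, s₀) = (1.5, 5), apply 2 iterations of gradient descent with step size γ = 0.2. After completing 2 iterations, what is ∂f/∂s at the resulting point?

1

∇f = (8r + 5, 6s - 5)
(r₁, s₁) = (1.5, 5) − 0.2·(17, 25) = (-1.9, 0)
(r₂, s₂) = (-1.9, 0) − 0.2·(-10.2, -5) = (0.14, 1)
∂f/∂s at (0.14, 1) = 1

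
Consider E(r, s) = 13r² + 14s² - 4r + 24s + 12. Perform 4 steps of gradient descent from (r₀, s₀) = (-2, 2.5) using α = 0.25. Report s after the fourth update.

4350

∇E = (26r - 4, 28s + 24)
Step 1: at (-2, 2.5), ∇E = (-56, 94) → (-2, 2.5) − 0.25·(-56, 94) = (12, -21)
Step 2: at (12, -21), ∇E = (308, -564) → (12, -21) − 0.25·(308, -564) = (-65, 120)
Step 3: at (-65, 120), ∇E = (-1694, 3384) → (-65, 120) − 0.25·(-1694, 3384) = (358.5, -726)
Step 4: at (358.5, -726), ∇E = (9317, -20304) → (358.5, -726) − 0.25·(9317, -20304) = (-1970.75, 4350)
s = 4350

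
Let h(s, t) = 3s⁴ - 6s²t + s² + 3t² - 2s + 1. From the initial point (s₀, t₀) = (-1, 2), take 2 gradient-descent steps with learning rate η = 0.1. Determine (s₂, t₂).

(2.7344, 2.504)

∇h = (12s³ - 12st + 2s - 2, -6s² + 6t)
Step 1: at (-1, 2), ∇h = (8, 6) → (-1, 2) − 0.1·(8, 6) = (-1.8, 1.4)
Step 2: at (-1.8, 1.4), ∇h = (-45.344, -11.04) → (-1.8, 1.4) − 0.1·(-45.344, -11.04) = (2.7344, 2.504)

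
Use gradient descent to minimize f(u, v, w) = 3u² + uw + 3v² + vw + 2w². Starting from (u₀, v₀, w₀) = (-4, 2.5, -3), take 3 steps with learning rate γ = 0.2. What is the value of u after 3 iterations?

∇f = (6u + w, 6v + w, u + v + 4w)
Step 1: at (-4, 2.5, -3), ∇f = (-27, 12, -13.5) → (-4, 2.5, -3) − 0.2·(-27, 12, -13.5) = (1.4, 0.1, -0.3)
Step 2: at (1.4, 0.1, -0.3), ∇f = (8.1, 0.3, 0.3) → (1.4, 0.1, -0.3) − 0.2·(8.1, 0.3, 0.3) = (-0.22, 0.04, -0.36)
Step 3: at (-0.22, 0.04, -0.36), ∇f = (-1.68, -0.12, -1.62) → (-0.22, 0.04, -0.36) − 0.2·(-1.68, -0.12, -1.62) = (0.116, 0.064, -0.036)
u = 0.116

0.116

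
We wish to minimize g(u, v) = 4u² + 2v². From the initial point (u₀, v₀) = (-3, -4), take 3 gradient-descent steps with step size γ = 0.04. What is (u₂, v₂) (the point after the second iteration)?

(-1.3872, -2.8224)

∇g = (8u, 4v)
Step 1: at (-3, -4), ∇g = (-24, -16) → (-3, -4) − 0.04·(-24, -16) = (-2.04, -3.36)
Step 2: at (-2.04, -3.36), ∇g = (-16.32, -13.44) → (-2.04, -3.36) − 0.04·(-16.32, -13.44) = (-1.3872, -2.8224)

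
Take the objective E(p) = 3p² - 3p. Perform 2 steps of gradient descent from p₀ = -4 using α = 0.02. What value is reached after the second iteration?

-2.9848

E′(p) = 6p - 3
p₁ = -4 − 0.02·(-27) = -3.46
p₂ = -3.46 − 0.02·(-23.76) = -2.9848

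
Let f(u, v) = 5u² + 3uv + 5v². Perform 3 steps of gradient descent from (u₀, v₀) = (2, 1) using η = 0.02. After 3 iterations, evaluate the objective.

∇f = (10u + 3v, 3u + 10v)
(u₁, v₁) = (2, 1) − 0.02·(23, 16) = (1.54, 0.68)
(u₂, v₂) = (1.54, 0.68) − 0.02·(17.44, 11.42) = (1.1912, 0.4516)
(u₃, v₃) = (1.1912, 0.4516) − 0.02·(13.2668, 8.0896) = (0.925864, 0.289808)
f(0.925864, 0.289808) = 5.511032499136

5.511032499136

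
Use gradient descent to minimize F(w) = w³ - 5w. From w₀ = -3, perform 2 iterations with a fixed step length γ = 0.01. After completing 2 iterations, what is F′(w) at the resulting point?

F′(w) = 3w² - 5
Step 1: F′(-3) = 22; w₁ = -3 − 0.01·22 = -3.22
Step 2: F′(-3.22) = 26.1052; w₂ = -3.22 − 0.01·26.1052 = -3.481052
F′(w) at (-3.481052) = 31.353169080112

31.353169080112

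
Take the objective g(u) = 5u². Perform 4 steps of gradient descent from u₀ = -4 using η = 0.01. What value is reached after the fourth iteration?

g′(u) = 10u
Step 1: g′(-4) = -40; u₁ = -4 − 0.01·(-40) = -3.6
Step 2: g′(-3.6) = -36; u₂ = -3.6 − 0.01·(-36) = -3.24
Step 3: g′(-3.24) = -32.4; u₃ = -3.24 − 0.01·(-32.4) = -2.916
Step 4: g′(-2.916) = -29.16; u₄ = -2.916 − 0.01·(-29.16) = -2.6244

-2.6244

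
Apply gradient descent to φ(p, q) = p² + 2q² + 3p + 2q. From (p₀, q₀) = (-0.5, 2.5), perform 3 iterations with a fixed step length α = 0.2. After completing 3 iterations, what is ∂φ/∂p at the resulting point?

0.432

∇φ = (2p + 3, 4q + 2)
(p₁, q₁) = (-0.5, 2.5) − 0.2·(2, 12) = (-0.9, 0.1)
(p₂, q₂) = (-0.9, 0.1) − 0.2·(1.2, 2.4) = (-1.14, -0.38)
(p₃, q₃) = (-1.14, -0.38) − 0.2·(0.72, 0.48) = (-1.284, -0.476)
∂φ/∂p at (-1.284, -0.476) = 0.432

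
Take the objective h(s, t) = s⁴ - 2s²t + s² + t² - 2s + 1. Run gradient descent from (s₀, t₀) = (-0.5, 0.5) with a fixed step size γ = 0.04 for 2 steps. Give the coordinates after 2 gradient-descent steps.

∇h = (4s³ - 4st + 2s - 2, -2s² + 2t)
Step 1: at (-0.5, 0.5), ∇h = (-2.5, 0.5) → (-0.5, 0.5) − 0.04·(-2.5, 0.5) = (-0.4, 0.48)
Step 2: at (-0.4, 0.48), ∇h = (-2.288, 0.64) → (-0.4, 0.48) − 0.04·(-2.288, 0.64) = (-0.30848, 0.4544)

(-0.30848, 0.4544)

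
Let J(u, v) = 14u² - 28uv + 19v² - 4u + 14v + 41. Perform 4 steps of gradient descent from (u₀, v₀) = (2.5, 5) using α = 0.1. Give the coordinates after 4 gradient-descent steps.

∇J = (28u - 28v - 4, -28u + 38v + 14)
Step 1: at (2.5, 5), ∇J = (-74, 134) → (2.5, 5) − 0.1·(-74, 134) = (9.9, -8.4)
Step 2: at (9.9, -8.4), ∇J = (508.4, -582.4) → (9.9, -8.4) − 0.1·(508.4, -582.4) = (-40.94, 49.84)
Step 3: at (-40.94, 49.84), ∇J = (-2545.84, 3054.24) → (-40.94, 49.84) − 0.1·(-2545.84, 3054.24) = (213.644, -255.584)
Step 4: at (213.644, -255.584), ∇J = (13134.384, -15680.224) → (213.644, -255.584) − 0.1·(13134.384, -15680.224) = (-1099.7944, 1312.4384)

(-1099.7944, 1312.4384)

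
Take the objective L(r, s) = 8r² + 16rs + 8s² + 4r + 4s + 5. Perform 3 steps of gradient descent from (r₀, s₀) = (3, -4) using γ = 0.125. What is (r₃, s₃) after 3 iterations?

(13.5, 6.5)

∇L = (16r + 16s + 4, 16r + 16s + 4)
(r₁, s₁) = (3, -4) − 0.125·(-12, -12) = (4.5, -2.5)
(r₂, s₂) = (4.5, -2.5) − 0.125·(36, 36) = (0, -7)
(r₃, s₃) = (0, -7) − 0.125·(-108, -108) = (13.5, 6.5)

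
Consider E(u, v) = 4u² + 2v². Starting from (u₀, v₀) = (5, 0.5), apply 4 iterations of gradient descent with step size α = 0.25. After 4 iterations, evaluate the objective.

∇E = (8u, 4v)
Step 1: at (5, 0.5), ∇E = (40, 2) → (5, 0.5) − 0.25·(40, 2) = (-5, 0)
Step 2: at (-5, 0), ∇E = (-40, 0) → (-5, 0) − 0.25·(-40, 0) = (5, 0)
Step 3: at (5, 0), ∇E = (40, 0) → (5, 0) − 0.25·(40, 0) = (-5, 0)
Step 4: at (-5, 0), ∇E = (-40, 0) → (-5, 0) − 0.25·(-40, 0) = (5, 0)
E(5, 0) = 100

100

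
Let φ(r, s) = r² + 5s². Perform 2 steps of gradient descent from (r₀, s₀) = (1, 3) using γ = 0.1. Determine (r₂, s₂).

∇φ = (2r, 10s)
Step 1: at (1, 3), ∇φ = (2, 30) → (1, 3) − 0.1·(2, 30) = (0.8, 0)
Step 2: at (0.8, 0), ∇φ = (1.6, 0) → (0.8, 0) − 0.1·(1.6, 0) = (0.64, 0)

(0.64, 0)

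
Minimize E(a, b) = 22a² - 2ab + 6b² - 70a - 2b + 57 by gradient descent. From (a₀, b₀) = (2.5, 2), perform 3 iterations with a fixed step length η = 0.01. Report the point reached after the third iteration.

(1.817064, 1.531116)

∇E = (44a - 2b - 70, -2a + 12b - 2)
(a₁, b₁) = (2.5, 2) − 0.01·(36, 17) = (2.14, 1.83)
(a₂, b₂) = (2.14, 1.83) − 0.01·(20.5, 15.68) = (1.935, 1.6732)
(a₃, b₃) = (1.935, 1.6732) − 0.01·(11.7936, 14.2084) = (1.817064, 1.531116)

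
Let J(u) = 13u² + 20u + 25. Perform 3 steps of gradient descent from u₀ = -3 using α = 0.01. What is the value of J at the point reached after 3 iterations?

J′(u) = 26u + 20
Step 1: J′(-3) = -58; u₁ = -3 − 0.01·(-58) = -2.42
Step 2: J′(-2.42) = -42.92; u₂ = -2.42 − 0.01·(-42.92) = -1.9908
Step 3: J′(-1.9908) = -31.7608; u₃ = -1.9908 − 0.01·(-31.7608) = -1.673192
J(-1.673192) = 27.930589095232

27.930589095232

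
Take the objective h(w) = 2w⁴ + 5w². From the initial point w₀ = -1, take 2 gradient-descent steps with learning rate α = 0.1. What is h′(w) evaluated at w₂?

h′(w) = 8w³ + 10w
w₁ = -1 − 0.1·(-18) = 0.8
w₂ = 0.8 − 0.1·12.096 = -0.4096
h′(w) at (-0.4096) = -4.645755813888

-4.645755813888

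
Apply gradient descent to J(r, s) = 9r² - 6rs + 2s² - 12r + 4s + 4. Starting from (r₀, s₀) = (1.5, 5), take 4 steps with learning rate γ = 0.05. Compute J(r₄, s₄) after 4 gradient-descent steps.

10.4656570625

∇J = (18r - 6s - 12, -6r + 4s + 4)
(r₁, s₁) = (1.5, 5) − 0.05·(-15, 15) = (2.25, 4.25)
(r₂, s₂) = (2.25, 4.25) − 0.05·(3, 7.5) = (2.1, 3.875)
(r₃, s₃) = (2.1, 3.875) − 0.05·(2.55, 6.9) = (1.9725, 3.53)
(r₄, s₄) = (1.9725, 3.53) − 0.05·(2.325, 6.285) = (1.85625, 3.21575)
J(1.85625, 3.21575) = 10.4656570625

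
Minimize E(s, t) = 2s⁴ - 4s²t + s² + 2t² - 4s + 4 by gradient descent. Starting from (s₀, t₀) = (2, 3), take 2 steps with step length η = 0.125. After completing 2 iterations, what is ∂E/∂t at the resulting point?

∇E = (8s³ - 8st + 2s - 4, -4s² + 4t)
(s₁, t₁) = (2, 3) − 0.125·(16, -4) = (0, 3.5)
(s₂, t₂) = (0, 3.5) − 0.125·(-4, 14) = (0.5, 1.75)
∂E/∂t at (0.5, 1.75) = 6

6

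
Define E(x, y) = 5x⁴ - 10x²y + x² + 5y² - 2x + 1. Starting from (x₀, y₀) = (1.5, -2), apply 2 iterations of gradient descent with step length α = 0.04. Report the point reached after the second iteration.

(36.1876352, 5.11984)

∇E = (20x³ - 20xy + 2x - 2, -10x² + 10y)
(x₁, y₁) = (1.5, -2) − 0.04·(128.5, -42.5) = (-3.64, -0.3)
(x₂, y₂) = (-3.64, -0.3) − 0.04·(-995.69088, -135.496) = (36.1876352, 5.11984)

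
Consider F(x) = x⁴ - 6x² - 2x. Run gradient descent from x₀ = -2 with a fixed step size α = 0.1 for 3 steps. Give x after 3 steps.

-1.6816

F′(x) = 4x³ - 12x - 2
x₁ = -2 − 0.1·(-10) = -1
x₂ = -1 − 0.1·6 = -1.6
x₃ = -1.6 − 0.1·0.816 = -1.6816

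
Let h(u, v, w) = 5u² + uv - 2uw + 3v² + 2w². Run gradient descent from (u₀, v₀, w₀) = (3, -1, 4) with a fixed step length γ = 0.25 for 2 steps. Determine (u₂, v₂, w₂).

∇h = (10u + v - 2w, u + 6v, -2u + 4w)
(u₁, v₁, w₁) = (3, -1, 4) − 0.25·(21, -3, 10) = (-2.25, -0.25, 1.5)
(u₂, v₂, w₂) = (-2.25, -0.25, 1.5) − 0.25·(-25.75, -3.75, 10.5) = (4.1875, 0.6875, -1.125)

(4.1875, 0.6875, -1.125)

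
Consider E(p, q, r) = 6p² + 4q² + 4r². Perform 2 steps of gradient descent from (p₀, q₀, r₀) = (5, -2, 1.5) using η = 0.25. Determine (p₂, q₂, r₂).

∇E = (12p, 8q, 8r)
Step 1: at (5, -2, 1.5), ∇E = (60, -16, 12) → (5, -2, 1.5) − 0.25·(60, -16, 12) = (-10, 2, -1.5)
Step 2: at (-10, 2, -1.5), ∇E = (-120, 16, -12) → (-10, 2, -1.5) − 0.25·(-120, 16, -12) = (20, -2, 1.5)

(20, -2, 1.5)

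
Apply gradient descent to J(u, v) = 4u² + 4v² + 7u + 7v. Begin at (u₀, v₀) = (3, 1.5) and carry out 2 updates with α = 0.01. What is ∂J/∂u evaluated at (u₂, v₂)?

∇J = (8u + 7, 8v + 7)
Step 1: at (3, 1.5), ∇J = (31, 19) → (3, 1.5) − 0.01·(31, 19) = (2.69, 1.31)
Step 2: at (2.69, 1.31), ∇J = (28.52, 17.48) → (2.69, 1.31) − 0.01·(28.52, 17.48) = (2.4048, 1.1352)
∂J/∂u at (2.4048, 1.1352) = 26.2384

26.2384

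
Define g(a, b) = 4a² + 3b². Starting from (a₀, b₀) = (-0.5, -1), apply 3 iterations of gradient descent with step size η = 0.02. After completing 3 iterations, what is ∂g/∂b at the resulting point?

-4.088832

∇g = (8a, 6b)
Step 1: at (-0.5, -1), ∇g = (-4, -6) → (-0.5, -1) − 0.02·(-4, -6) = (-0.42, -0.88)
Step 2: at (-0.42, -0.88), ∇g = (-3.36, -5.28) → (-0.42, -0.88) − 0.02·(-3.36, -5.28) = (-0.3528, -0.7744)
Step 3: at (-0.3528, -0.7744), ∇g = (-2.8224, -4.6464) → (-0.3528, -0.7744) − 0.02·(-2.8224, -4.6464) = (-0.296352, -0.681472)
∂g/∂b at (-0.296352, -0.681472) = -4.088832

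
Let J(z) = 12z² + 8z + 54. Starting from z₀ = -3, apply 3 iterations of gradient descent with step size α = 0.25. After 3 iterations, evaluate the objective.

1333386

J′(z) = 24z + 8
z₁ = -3 − 0.25·(-64) = 13
z₂ = 13 − 0.25·320 = -67
z₃ = -67 − 0.25·(-1600) = 333
J(333) = 1333386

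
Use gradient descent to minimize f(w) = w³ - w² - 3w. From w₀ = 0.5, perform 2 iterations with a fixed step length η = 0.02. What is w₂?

f′(w) = 3w² - 2w - 3
Step 1: f′(0.5) = -3.25; w₁ = 0.5 − 0.02·(-3.25) = 0.565
Step 2: f′(0.565) = -3.172325; w₂ = 0.565 − 0.02·(-3.172325) = 0.6284465

0.6284465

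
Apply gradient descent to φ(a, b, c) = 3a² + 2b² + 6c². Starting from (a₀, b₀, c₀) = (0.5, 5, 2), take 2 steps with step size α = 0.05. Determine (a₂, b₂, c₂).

∇φ = (6a, 4b, 12c)
(a₁, b₁, c₁) = (0.5, 5, 2) − 0.05·(3, 20, 24) = (0.35, 4, 0.8)
(a₂, b₂, c₂) = (0.35, 4, 0.8) − 0.05·(2.1, 16, 9.6) = (0.245, 3.2, 0.32)

(0.245, 3.2, 0.32)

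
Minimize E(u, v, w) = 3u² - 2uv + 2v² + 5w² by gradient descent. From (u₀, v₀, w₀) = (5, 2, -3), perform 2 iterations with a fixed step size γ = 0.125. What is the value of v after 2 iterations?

∇E = (6u - 2v, -2u + 4v, 10w)
(u₁, v₁, w₁) = (5, 2, -3) − 0.125·(26, -2, -30) = (1.75, 2.25, 0.75)
(u₂, v₂, w₂) = (1.75, 2.25, 0.75) − 0.125·(6, 5.5, 7.5) = (1, 1.5625, -0.1875)
v = 1.5625

1.5625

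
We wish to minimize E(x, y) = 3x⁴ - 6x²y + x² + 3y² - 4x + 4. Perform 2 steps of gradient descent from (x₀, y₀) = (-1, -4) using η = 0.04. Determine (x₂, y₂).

(-2.65261312, -1.482496)

∇E = (12x³ - 12xy + 2x - 4, -6x² + 6y)
Step 1: at (-1, -4), ∇E = (-66, -30) → (-1, -4) − 0.04·(-66, -30) = (1.64, -2.8)
Step 2: at (1.64, -2.8), ∇E = (107.315328, -32.9376) → (1.64, -2.8) − 0.04·(107.315328, -32.9376) = (-2.65261312, -1.482496)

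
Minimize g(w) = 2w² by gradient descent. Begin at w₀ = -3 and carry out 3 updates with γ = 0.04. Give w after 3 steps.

g′(w) = 4w
w₁ = -3 − 0.04·(-12) = -2.52
w₂ = -2.52 − 0.04·(-10.08) = -2.1168
w₃ = -2.1168 − 0.04·(-8.4672) = -1.778112

-1.778112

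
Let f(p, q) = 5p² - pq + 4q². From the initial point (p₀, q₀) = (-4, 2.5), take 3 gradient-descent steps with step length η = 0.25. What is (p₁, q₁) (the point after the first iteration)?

(6.625, -3.5)

∇f = (10p - q, -p + 8q)
(p₁, q₁) = (-4, 2.5) − 0.25·(-42.5, 24) = (6.625, -3.5)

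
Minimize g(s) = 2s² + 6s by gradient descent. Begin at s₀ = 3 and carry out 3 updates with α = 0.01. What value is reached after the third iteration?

2.481312

g′(s) = 4s + 6
Step 1: g′(3) = 18; s₁ = 3 − 0.01·18 = 2.82
Step 2: g′(2.82) = 17.28; s₂ = 2.82 − 0.01·17.28 = 2.6472
Step 3: g′(2.6472) = 16.5888; s₃ = 2.6472 − 0.01·16.5888 = 2.481312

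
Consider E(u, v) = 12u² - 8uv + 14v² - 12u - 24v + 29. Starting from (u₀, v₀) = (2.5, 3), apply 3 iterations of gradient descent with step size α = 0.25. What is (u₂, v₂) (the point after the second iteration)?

∇E = (24u - 8v - 12, -8u + 28v - 24)
Step 1: at (2.5, 3), ∇E = (24, 40) → (2.5, 3) − 0.25·(24, 40) = (-3.5, -7)
Step 2: at (-3.5, -7), ∇E = (-40, -192) → (-3.5, -7) − 0.25·(-40, -192) = (6.5, 41)

(6.5, 41)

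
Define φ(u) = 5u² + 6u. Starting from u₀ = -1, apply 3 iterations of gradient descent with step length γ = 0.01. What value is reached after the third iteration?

-0.8916

φ′(u) = 10u + 6
u₁ = -1 − 0.01·(-4) = -0.96
u₂ = -0.96 − 0.01·(-3.6) = -0.924
u₃ = -0.924 − 0.01·(-3.24) = -0.8916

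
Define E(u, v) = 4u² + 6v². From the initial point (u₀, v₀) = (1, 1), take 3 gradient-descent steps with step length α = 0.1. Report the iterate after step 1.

(0.2, -0.2)

∇E = (8u, 12v)
(u₁, v₁) = (1, 1) − 0.1·(8, 12) = (0.2, -0.2)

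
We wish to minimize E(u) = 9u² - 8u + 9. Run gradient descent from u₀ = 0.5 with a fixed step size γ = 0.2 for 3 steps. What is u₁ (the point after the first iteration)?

E′(u) = 18u - 8
Step 1: E′(0.5) = 1; u₁ = 0.5 − 0.2·1 = 0.3

0.3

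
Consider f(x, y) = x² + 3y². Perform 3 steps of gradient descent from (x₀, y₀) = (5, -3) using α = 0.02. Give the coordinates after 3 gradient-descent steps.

(4.42368, -2.044416)

∇f = (2x, 6y)
Step 1: at (5, -3), ∇f = (10, -18) → (5, -3) − 0.02·(10, -18) = (4.8, -2.64)
Step 2: at (4.8, -2.64), ∇f = (9.6, -15.84) → (4.8, -2.64) − 0.02·(9.6, -15.84) = (4.608, -2.3232)
Step 3: at (4.608, -2.3232), ∇f = (9.216, -13.9392) → (4.608, -2.3232) − 0.02·(9.216, -13.9392) = (4.42368, -2.044416)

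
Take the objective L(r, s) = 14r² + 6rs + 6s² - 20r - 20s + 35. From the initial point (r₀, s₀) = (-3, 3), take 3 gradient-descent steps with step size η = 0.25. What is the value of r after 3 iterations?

717.125

∇L = (28r + 6s - 20, 6r + 12s - 20)
(r₁, s₁) = (-3, 3) − 0.25·(-86, -2) = (18.5, 3.5)
(r₂, s₂) = (18.5, 3.5) − 0.25·(519, 133) = (-111.25, -29.75)
(r₃, s₃) = (-111.25, -29.75) − 0.25·(-3313.5, -1044.5) = (717.125, 231.375)
r = 717.125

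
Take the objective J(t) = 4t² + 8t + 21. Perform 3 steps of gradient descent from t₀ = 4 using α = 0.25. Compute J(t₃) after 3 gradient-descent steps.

117

J′(t) = 8t + 8
t₁ = 4 − 0.25·40 = -6
t₂ = -6 − 0.25·(-40) = 4
t₃ = 4 − 0.25·40 = -6
J(-6) = 117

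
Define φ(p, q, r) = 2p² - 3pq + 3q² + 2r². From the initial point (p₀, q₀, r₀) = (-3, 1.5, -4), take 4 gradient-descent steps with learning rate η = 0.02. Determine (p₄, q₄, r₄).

∇φ = (4p - 3q, -3p + 6q, 4r)
(p₁, q₁, r₁) = (-3, 1.5, -4) − 0.02·(-16.5, 18, -16) = (-2.67, 1.14, -3.68)
(p₂, q₂, r₂) = (-2.67, 1.14, -3.68) − 0.02·(-14.1, 14.85, -14.72) = (-2.388, 0.843, -3.3856)
(p₃, q₃, r₃) = (-2.388, 0.843, -3.3856) − 0.02·(-12.081, 12.222, -13.5424) = (-2.14638, 0.59856, -3.114752)
(p₄, q₄, r₄) = (-2.14638, 0.59856, -3.114752) − 0.02·(-10.3812, 10.0305, -12.459008) = (-1.938756, 0.39795, -2.86557184)

(-1.938756, 0.39795, -2.86557184)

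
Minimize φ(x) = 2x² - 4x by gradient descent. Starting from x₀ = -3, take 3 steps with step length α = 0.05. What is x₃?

-1.048

φ′(x) = 4x - 4
Step 1: φ′(-3) = -16; x₁ = -3 − 0.05·(-16) = -2.2
Step 2: φ′(-2.2) = -12.8; x₂ = -2.2 − 0.05·(-12.8) = -1.56
Step 3: φ′(-1.56) = -10.24; x₃ = -1.56 − 0.05·(-10.24) = -1.048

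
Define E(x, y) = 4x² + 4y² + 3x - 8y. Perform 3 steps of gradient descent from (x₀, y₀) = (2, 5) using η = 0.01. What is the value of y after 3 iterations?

∇E = (8x + 3, 8y - 8)
(x₁, y₁) = (2, 5) − 0.01·(19, 32) = (1.81, 4.68)
(x₂, y₂) = (1.81, 4.68) − 0.01·(17.48, 29.44) = (1.6352, 4.3856)
(x₃, y₃) = (1.6352, 4.3856) − 0.01·(16.0816, 27.0848) = (1.474384, 4.114752)
y = 4.114752

4.114752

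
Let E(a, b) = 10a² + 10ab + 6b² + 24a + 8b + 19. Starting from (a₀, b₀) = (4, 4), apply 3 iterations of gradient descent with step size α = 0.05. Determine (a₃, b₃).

∇E = (20a + 10b + 24, 10a + 12b + 8)
(a₁, b₁) = (4, 4) − 0.05·(144, 96) = (-3.2, -0.8)
(a₂, b₂) = (-3.2, -0.8) − 0.05·(-48, -33.6) = (-0.8, 0.88)
(a₃, b₃) = (-0.8, 0.88) − 0.05·(16.8, 10.56) = (-1.64, 0.352)

(-1.64, 0.352)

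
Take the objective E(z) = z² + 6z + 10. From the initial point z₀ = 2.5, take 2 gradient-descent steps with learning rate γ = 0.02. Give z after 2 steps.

E′(z) = 2z + 6
Step 1: E′(2.5) = 11; z₁ = 2.5 − 0.02·11 = 2.28
Step 2: E′(2.28) = 10.56; z₂ = 2.28 − 0.02·10.56 = 2.0688

2.0688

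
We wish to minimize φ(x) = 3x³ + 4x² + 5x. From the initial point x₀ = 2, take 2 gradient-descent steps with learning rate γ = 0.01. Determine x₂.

1.081559

φ′(x) = 9x² + 8x + 5
x₁ = 2 − 0.01·57 = 1.43
x₂ = 1.43 − 0.01·34.8441 = 1.081559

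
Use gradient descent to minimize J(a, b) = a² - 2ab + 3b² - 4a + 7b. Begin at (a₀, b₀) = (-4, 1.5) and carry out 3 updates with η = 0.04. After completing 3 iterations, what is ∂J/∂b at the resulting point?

8.354688

∇J = (2a - 2b - 4, -2a + 6b + 7)
Step 1: at (-4, 1.5), ∇J = (-15, 24) → (-4, 1.5) − 0.04·(-15, 24) = (-3.4, 0.54)
Step 2: at (-3.4, 0.54), ∇J = (-11.88, 17.04) → (-3.4, 0.54) − 0.04·(-11.88, 17.04) = (-2.9248, -0.1416)
Step 3: at (-2.9248, -0.1416), ∇J = (-9.5664, 12) → (-2.9248, -0.1416) − 0.04·(-9.5664, 12) = (-2.542144, -0.6216)
∂J/∂b at (-2.542144, -0.6216) = 8.354688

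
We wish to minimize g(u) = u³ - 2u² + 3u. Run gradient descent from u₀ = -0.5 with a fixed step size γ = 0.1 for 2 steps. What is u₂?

-2.1516875

g′(u) = 3u² - 4u + 3
Step 1: g′(-0.5) = 5.75; u₁ = -0.5 − 0.1·5.75 = -1.075
Step 2: g′(-1.075) = 10.766875; u₂ = -1.075 − 0.1·10.766875 = -2.1516875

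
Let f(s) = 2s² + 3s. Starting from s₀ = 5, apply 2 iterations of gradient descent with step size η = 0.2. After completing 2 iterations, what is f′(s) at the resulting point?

f′(s) = 4s + 3
s₁ = 5 − 0.2·23 = 0.4
s₂ = 0.4 − 0.2·4.6 = -0.52
f′(s) at (-0.52) = 0.92

0.92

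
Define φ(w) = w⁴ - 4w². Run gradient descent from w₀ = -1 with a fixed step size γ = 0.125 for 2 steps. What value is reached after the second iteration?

φ′(w) = 4w³ - 8w
w₁ = -1 − 0.125·4 = -1.5
w₂ = -1.5 − 0.125·(-1.5) = -1.3125

-1.3125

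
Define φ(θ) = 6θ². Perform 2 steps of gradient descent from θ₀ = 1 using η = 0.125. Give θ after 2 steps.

0.25

φ′(θ) = 12θ
θ₁ = 1 − 0.125·12 = -0.5
θ₂ = -0.5 − 0.125·(-6) = 0.25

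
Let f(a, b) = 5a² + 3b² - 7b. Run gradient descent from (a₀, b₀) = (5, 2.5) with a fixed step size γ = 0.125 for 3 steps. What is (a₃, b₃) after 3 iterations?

(-0.078125, 1.1875)

∇f = (10a, 6b - 7)
Step 1: at (5, 2.5), ∇f = (50, 8) → (5, 2.5) − 0.125·(50, 8) = (-1.25, 1.5)
Step 2: at (-1.25, 1.5), ∇f = (-12.5, 2) → (-1.25, 1.5) − 0.125·(-12.5, 2) = (0.3125, 1.25)
Step 3: at (0.3125, 1.25), ∇f = (3.125, 0.5) → (0.3125, 1.25) − 0.125·(3.125, 0.5) = (-0.078125, 1.1875)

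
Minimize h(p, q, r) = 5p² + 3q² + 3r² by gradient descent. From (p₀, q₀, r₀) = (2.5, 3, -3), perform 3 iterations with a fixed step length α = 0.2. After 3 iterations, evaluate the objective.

∇h = (10p, 6q, 6r)
Step 1: at (2.5, 3, -3), ∇h = (25, 18, -18) → (2.5, 3, -3) − 0.2·(25, 18, -18) = (-2.5, -0.6, 0.6)
Step 2: at (-2.5, -0.6, 0.6), ∇h = (-25, -3.6, 3.6) → (-2.5, -0.6, 0.6) − 0.2·(-25, -3.6, 3.6) = (2.5, 0.12, -0.12)
Step 3: at (2.5, 0.12, -0.12), ∇h = (25, 0.72, -0.72) → (2.5, 0.12, -0.12) − 0.2·(25, 0.72, -0.72) = (-2.5, -0.024, 0.024)
h(-2.5, -0.024, 0.024) = 31.253456

31.253456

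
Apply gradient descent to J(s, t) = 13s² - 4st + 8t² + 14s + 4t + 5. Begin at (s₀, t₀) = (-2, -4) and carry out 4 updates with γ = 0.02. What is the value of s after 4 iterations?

∇J = (26s - 4t + 14, -4s + 16t + 4)
(s₁, t₁) = (-2, -4) − 0.02·(-22, -52) = (-1.56, -2.96)
(s₂, t₂) = (-1.56, -2.96) − 0.02·(-14.72, -37.12) = (-1.2656, -2.2176)
(s₃, t₃) = (-1.2656, -2.2176) − 0.02·(-10.0352, -26.4192) = (-1.064896, -1.689216)
(s₄, t₄) = (-1.064896, -1.689216) − 0.02·(-6.930432, -18.767872) = (-0.92628736, -1.31385856)
s = -0.92628736

-0.92628736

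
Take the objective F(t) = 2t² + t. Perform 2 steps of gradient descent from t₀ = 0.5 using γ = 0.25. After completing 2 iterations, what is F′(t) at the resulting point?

F′(t) = 4t + 1
Step 1: F′(0.5) = 3; t₁ = 0.5 − 0.25·3 = -0.25
Step 2: F′(-0.25) = 0; t₂ = -0.25 − 0.25·0 = -0.25
F′(t) at (-0.25) = 0

0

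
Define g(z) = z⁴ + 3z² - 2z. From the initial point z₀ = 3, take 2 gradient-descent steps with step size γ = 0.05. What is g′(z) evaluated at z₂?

g′(z) = 4z³ + 6z - 2
z₁ = 3 − 0.05·124 = -3.2
z₂ = -3.2 − 0.05·(-152.272) = 4.4136
g′(z) at (4.4136) = 368.386927949824

368.386927949824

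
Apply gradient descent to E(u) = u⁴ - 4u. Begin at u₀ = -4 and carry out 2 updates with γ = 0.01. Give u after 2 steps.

-1.25024

E′(u) = 4u³ - 4
Step 1: E′(-4) = -260; u₁ = -4 − 0.01·(-260) = -1.4
Step 2: E′(-1.4) = -14.976; u₂ = -1.4 − 0.01·(-14.976) = -1.25024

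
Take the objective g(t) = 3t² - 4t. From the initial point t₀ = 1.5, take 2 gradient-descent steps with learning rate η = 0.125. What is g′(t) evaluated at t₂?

0.3125

g′(t) = 6t - 4
t₁ = 1.5 − 0.125·5 = 0.875
t₂ = 0.875 − 0.125·1.25 = 0.71875
g′(t) at (0.71875) = 0.3125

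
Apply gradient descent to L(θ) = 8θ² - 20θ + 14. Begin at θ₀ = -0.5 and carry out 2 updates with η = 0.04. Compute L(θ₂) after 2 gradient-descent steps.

1.91150592

L′(θ) = 16θ - 20
θ₁ = -0.5 − 0.04·(-28) = 0.62
θ₂ = 0.62 − 0.04·(-10.08) = 1.0232
L(1.0232) = 1.91150592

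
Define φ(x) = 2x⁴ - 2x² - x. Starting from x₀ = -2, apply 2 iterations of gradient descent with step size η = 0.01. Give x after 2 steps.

-1.24326344

φ′(x) = 8x³ - 4x - 1
x₁ = -2 − 0.01·(-57) = -1.43
x₂ = -1.43 − 0.01·(-18.673656) = -1.24326344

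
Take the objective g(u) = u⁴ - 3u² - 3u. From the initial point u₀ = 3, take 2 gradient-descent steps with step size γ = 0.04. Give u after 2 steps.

g′(u) = 4u³ - 6u - 3
u₁ = 3 − 0.04·87 = -0.48
u₂ = -0.48 − 0.04·(-0.562368) = -0.45750528

-0.45750528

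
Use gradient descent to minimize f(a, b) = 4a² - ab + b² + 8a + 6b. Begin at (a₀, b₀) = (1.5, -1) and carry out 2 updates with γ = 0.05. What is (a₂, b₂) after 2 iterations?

∇f = (8a - b + 8, -a + 2b + 6)
(a₁, b₁) = (1.5, -1) − 0.05·(21, 2.5) = (0.45, -1.125)
(a₂, b₂) = (0.45, -1.125) − 0.05·(12.725, 3.3) = (-0.18625, -1.29)

(-0.18625, -1.29)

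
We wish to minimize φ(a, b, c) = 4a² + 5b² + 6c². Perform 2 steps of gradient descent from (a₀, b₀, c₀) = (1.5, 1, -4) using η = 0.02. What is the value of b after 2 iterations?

0.64

∇φ = (8a, 10b, 12c)
(a₁, b₁, c₁) = (1.5, 1, -4) − 0.02·(12, 10, -48) = (1.26, 0.8, -3.04)
(a₂, b₂, c₂) = (1.26, 0.8, -3.04) − 0.02·(10.08, 8, -36.48) = (1.0584, 0.64, -2.3104)
b = 0.64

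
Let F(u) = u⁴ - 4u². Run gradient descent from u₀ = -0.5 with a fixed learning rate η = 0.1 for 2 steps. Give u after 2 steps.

F′(u) = 4u³ - 8u
Step 1: F′(-0.5) = 3.5; u₁ = -0.5 − 0.1·3.5 = -0.85
Step 2: F′(-0.85) = 4.3435; u₂ = -0.85 − 0.1·4.3435 = -1.28435

-1.28435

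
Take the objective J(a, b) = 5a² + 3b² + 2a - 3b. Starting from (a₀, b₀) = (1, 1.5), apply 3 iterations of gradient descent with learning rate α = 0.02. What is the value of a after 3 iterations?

0.4144

∇J = (10a + 2, 6b - 3)
Step 1: at (1, 1.5), ∇J = (12, 6) → (1, 1.5) − 0.02·(12, 6) = (0.76, 1.38)
Step 2: at (0.76, 1.38), ∇J = (9.6, 5.28) → (0.76, 1.38) − 0.02·(9.6, 5.28) = (0.568, 1.2744)
Step 3: at (0.568, 1.2744), ∇J = (7.68, 4.6464) → (0.568, 1.2744) − 0.02·(7.68, 4.6464) = (0.4144, 1.181472)
a = 0.4144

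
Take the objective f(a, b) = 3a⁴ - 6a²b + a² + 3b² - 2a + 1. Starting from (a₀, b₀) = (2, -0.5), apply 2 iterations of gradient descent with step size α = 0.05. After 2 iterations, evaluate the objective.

560584.14002523

∇f = (12a³ - 12ab + 2a - 2, -6a² + 6b)
Step 1: at (2, -0.5), ∇f = (110, -27) → (2, -0.5) − 0.05·(110, -27) = (-3.5, 0.85)
Step 2: at (-3.5, 0.85), ∇f = (-487.8, -68.4) → (-3.5, 0.85) − 0.05·(-487.8, -68.4) = (20.89, 4.27)
f(20.89, 4.27) = 560584.14002523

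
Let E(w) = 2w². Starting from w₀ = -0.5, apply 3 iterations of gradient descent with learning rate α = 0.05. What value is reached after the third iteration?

E′(w) = 4w
w₁ = -0.5 − 0.05·(-2) = -0.4
w₂ = -0.4 − 0.05·(-1.6) = -0.32
w₃ = -0.32 − 0.05·(-1.28) = -0.256

-0.256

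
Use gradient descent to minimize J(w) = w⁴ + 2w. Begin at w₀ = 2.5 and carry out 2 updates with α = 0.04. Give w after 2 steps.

J′(w) = 4w³ + 2
w₁ = 2.5 − 0.04·64.5 = -0.08
w₂ = -0.08 − 0.04·1.997952 = -0.15991808

-0.15991808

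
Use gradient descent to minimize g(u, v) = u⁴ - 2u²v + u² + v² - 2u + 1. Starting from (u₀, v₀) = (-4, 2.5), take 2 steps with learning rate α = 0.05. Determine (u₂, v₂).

(-65.5124, 8.794)

∇g = (4u³ - 4uv + 2u - 2, -2u² + 2v)
Step 1: at (-4, 2.5), ∇g = (-226, -27) → (-4, 2.5) − 0.05·(-226, -27) = (7.3, 3.85)
Step 2: at (7.3, 3.85), ∇g = (1456.248, -98.88) → (7.3, 3.85) − 0.05·(1456.248, -98.88) = (-65.5124, 8.794)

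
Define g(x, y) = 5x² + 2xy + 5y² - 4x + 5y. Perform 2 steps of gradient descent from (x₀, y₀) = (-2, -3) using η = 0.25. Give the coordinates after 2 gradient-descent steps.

(-9.375, -10.375)

∇g = (10x + 2y - 4, 2x + 10y + 5)
Step 1: at (-2, -3), ∇g = (-30, -29) → (-2, -3) − 0.25·(-30, -29) = (5.5, 4.25)
Step 2: at (5.5, 4.25), ∇g = (59.5, 58.5) → (5.5, 4.25) − 0.25·(59.5, 58.5) = (-9.375, -10.375)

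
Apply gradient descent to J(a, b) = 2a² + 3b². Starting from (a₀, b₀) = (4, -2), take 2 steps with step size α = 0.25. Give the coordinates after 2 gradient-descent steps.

∇J = (4a, 6b)
Step 1: at (4, -2), ∇J = (16, -12) → (4, -2) − 0.25·(16, -12) = (0, 1)
Step 2: at (0, 1), ∇J = (0, 6) → (0, 1) − 0.25·(0, 6) = (0, -0.5)

(0, -0.5)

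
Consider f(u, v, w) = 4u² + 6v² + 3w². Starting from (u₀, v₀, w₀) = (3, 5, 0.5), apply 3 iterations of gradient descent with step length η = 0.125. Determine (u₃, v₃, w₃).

(0, -0.625, 0.0078125)

∇f = (8u, 12v, 6w)
(u₁, v₁, w₁) = (3, 5, 0.5) − 0.125·(24, 60, 3) = (0, -2.5, 0.125)
(u₂, v₂, w₂) = (0, -2.5, 0.125) − 0.125·(0, -30, 0.75) = (0, 1.25, 0.03125)
(u₃, v₃, w₃) = (0, 1.25, 0.03125) − 0.125·(0, 15, 0.1875) = (0, -0.625, 0.0078125)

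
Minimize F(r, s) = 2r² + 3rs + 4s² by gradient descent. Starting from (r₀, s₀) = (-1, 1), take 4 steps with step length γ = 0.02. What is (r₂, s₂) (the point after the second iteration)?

∇F = (4r + 3s, 3r + 8s)
(r₁, s₁) = (-1, 1) − 0.02·(-1, 5) = (-0.98, 0.9)
(r₂, s₂) = (-0.98, 0.9) − 0.02·(-1.22, 4.26) = (-0.9556, 0.8148)

(-0.9556, 0.8148)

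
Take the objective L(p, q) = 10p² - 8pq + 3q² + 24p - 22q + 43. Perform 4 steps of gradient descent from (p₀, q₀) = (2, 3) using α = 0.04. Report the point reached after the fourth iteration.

∇L = (20p - 8q + 24, -8p + 6q - 22)
Step 1: at (2, 3), ∇L = (40, -20) → (2, 3) − 0.04·(40, -20) = (0.4, 3.8)
Step 2: at (0.4, 3.8), ∇L = (1.6, -2.4) → (0.4, 3.8) − 0.04·(1.6, -2.4) = (0.336, 3.896)
Step 3: at (0.336, 3.896), ∇L = (-0.448, -1.312) → (0.336, 3.896) − 0.04·(-0.448, -1.312) = (0.35392, 3.94848)
Step 4: at (0.35392, 3.94848), ∇L = (-0.50944, -1.14048) → (0.35392, 3.94848) − 0.04·(-0.50944, -1.14048) = (0.3742976, 3.9940992)

(0.3742976, 3.9940992)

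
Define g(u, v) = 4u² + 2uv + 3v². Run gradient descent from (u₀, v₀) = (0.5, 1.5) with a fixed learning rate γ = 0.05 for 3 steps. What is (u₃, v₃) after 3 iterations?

(-0.0745, 0.4805)

∇g = (8u + 2v, 2u + 6v)
(u₁, v₁) = (0.5, 1.5) − 0.05·(7, 10) = (0.15, 1)
(u₂, v₂) = (0.15, 1) − 0.05·(3.2, 6.3) = (-0.01, 0.685)
(u₃, v₃) = (-0.01, 0.685) − 0.05·(1.29, 4.09) = (-0.0745, 0.4805)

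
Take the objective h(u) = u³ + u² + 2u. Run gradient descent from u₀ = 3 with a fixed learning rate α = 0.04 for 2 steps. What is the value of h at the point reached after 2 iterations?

4.622973960192

h′(u) = 3u² + 2u + 2
Step 1: h′(3) = 35; u₁ = 3 − 0.04·35 = 1.6
Step 2: h′(1.6) = 12.88; u₂ = 1.6 − 0.04·12.88 = 1.0848
h(1.0848) = 4.622973960192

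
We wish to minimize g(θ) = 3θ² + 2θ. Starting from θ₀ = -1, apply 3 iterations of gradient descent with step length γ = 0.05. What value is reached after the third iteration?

g′(θ) = 6θ + 2
Step 1: g′(-1) = -4; θ₁ = -1 − 0.05·(-4) = -0.8
Step 2: g′(-0.8) = -2.8; θ₂ = -0.8 − 0.05·(-2.8) = -0.66
Step 3: g′(-0.66) = -1.96; θ₃ = -0.66 − 0.05·(-1.96) = -0.562

-0.562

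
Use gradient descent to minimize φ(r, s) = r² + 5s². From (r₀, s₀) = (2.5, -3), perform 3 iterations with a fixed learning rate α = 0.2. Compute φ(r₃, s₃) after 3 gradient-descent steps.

∇φ = (2r, 10s)
Step 1: at (2.5, -3), ∇φ = (5, -30) → (2.5, -3) − 0.2·(5, -30) = (1.5, 3)
Step 2: at (1.5, 3), ∇φ = (3, 30) → (1.5, 3) − 0.2·(3, 30) = (0.9, -3)
Step 3: at (0.9, -3), ∇φ = (1.8, -30) → (0.9, -3) − 0.2·(1.8, -30) = (0.54, 3)
φ(0.54, 3) = 45.2916

45.2916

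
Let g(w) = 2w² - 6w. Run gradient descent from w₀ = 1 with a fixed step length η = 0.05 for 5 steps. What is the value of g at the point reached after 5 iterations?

-4.4463129088

g′(w) = 4w - 6
Step 1: g′(1) = -2; w₁ = 1 − 0.05·(-2) = 1.1
Step 2: g′(1.1) = -1.6; w₂ = 1.1 − 0.05·(-1.6) = 1.18
Step 3: g′(1.18) = -1.28; w₃ = 1.18 − 0.05·(-1.28) = 1.244
Step 4: g′(1.244) = -1.024; w₄ = 1.244 − 0.05·(-1.024) = 1.2952
Step 5: g′(1.2952) = -0.8192; w₅ = 1.2952 − 0.05·(-0.8192) = 1.33616
g(1.33616) = -4.4463129088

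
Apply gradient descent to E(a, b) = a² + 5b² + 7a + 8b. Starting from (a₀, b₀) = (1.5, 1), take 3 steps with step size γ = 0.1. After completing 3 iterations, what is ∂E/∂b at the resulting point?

0

∇E = (2a + 7, 10b + 8)
Step 1: at (1.5, 1), ∇E = (10, 18) → (1.5, 1) − 0.1·(10, 18) = (0.5, -0.8)
Step 2: at (0.5, -0.8), ∇E = (8, 0) → (0.5, -0.8) − 0.1·(8, 0) = (-0.3, -0.8)
Step 3: at (-0.3, -0.8), ∇E = (6.4, 0) → (-0.3, -0.8) − 0.1·(6.4, 0) = (-0.94, -0.8)
∂E/∂b at (-0.94, -0.8) = 0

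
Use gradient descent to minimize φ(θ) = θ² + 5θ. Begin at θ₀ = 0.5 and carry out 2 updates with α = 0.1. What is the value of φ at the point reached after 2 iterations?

φ′(θ) = 2θ + 5
θ₁ = 0.5 − 0.1·6 = -0.1
θ₂ = -0.1 − 0.1·4.8 = -0.58
φ(-0.58) = -2.5636

-2.5636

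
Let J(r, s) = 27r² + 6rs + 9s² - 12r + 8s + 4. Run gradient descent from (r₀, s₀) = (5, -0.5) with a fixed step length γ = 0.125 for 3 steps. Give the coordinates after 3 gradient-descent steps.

∇J = (54r + 6s - 12, 6r + 18s + 8)
(r₁, s₁) = (5, -0.5) − 0.125·(255, 29) = (-26.875, -4.125)
(r₂, s₂) = (-26.875, -4.125) − 0.125·(-1488, -227.5) = (159.125, 24.3125)
(r₃, s₃) = (159.125, 24.3125) − 0.125·(8726.625, 1400.375) = (-931.703125, -150.734375)

(-931.703125, -150.734375)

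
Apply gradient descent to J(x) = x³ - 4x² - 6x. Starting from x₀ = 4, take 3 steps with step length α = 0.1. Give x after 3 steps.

J′(x) = 3x² - 8x - 6
x₁ = 4 − 0.1·10 = 3
x₂ = 3 − 0.1·(-3) = 3.3
x₃ = 3.3 − 0.1·0.27 = 3.273

3.273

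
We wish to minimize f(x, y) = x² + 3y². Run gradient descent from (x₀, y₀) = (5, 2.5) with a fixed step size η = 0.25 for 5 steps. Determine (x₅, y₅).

∇f = (2x, 6y)
(x₁, y₁) = (5, 2.5) − 0.25·(10, 15) = (2.5, -1.25)
(x₂, y₂) = (2.5, -1.25) − 0.25·(5, -7.5) = (1.25, 0.625)
(x₃, y₃) = (1.25, 0.625) − 0.25·(2.5, 3.75) = (0.625, -0.3125)
(x₄, y₄) = (0.625, -0.3125) − 0.25·(1.25, -1.875) = (0.3125, 0.15625)
(x₅, y₅) = (0.3125, 0.15625) − 0.25·(0.625, 0.9375) = (0.15625, -0.078125)

(0.15625, -0.078125)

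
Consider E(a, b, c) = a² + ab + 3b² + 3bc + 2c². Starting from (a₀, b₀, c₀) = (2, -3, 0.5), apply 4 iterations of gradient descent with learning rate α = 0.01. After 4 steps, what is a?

1.95301667

∇E = (2a + b, a + 6b + 3c, 3b + 4c)
Step 1: at (2, -3, 0.5), ∇E = (1, -14.5, -7) → (2, -3, 0.5) − 0.01·(1, -14.5, -7) = (1.99, -2.855, 0.57)
Step 2: at (1.99, -2.855, 0.57), ∇E = (1.125, -13.43, -6.285) → (1.99, -2.855, 0.57) − 0.01·(1.125, -13.43, -6.285) = (1.97875, -2.7207, 0.63285)
Step 3: at (1.97875, -2.7207, 0.63285), ∇E = (1.2368, -12.4469, -5.6307) → (1.97875, -2.7207, 0.63285) − 0.01·(1.2368, -12.4469, -5.6307) = (1.966382, -2.596231, 0.689157)
Step 4: at (1.966382, -2.596231, 0.689157), ∇E = (1.336533, -11.543533, -5.032065) → (1.966382, -2.596231, 0.689157) − 0.01·(1.336533, -11.543533, -5.032065) = (1.95301667, -2.48079567, 0.73947765)
a = 1.95301667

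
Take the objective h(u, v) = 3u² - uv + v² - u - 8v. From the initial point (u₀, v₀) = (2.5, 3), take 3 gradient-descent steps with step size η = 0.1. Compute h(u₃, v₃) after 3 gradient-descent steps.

∇h = (6u - v - 1, -u + 2v - 8)
Step 1: at (2.5, 3), ∇h = (11, -4.5) → (2.5, 3) − 0.1·(11, -4.5) = (1.4, 3.45)
Step 2: at (1.4, 3.45), ∇h = (3.95, -2.5) → (1.4, 3.45) − 0.1·(3.95, -2.5) = (1.005, 3.7)
Step 3: at (1.005, 3.7), ∇h = (1.33, -1.605) → (1.005, 3.7) − 0.1·(1.33, -1.605) = (0.872, 3.8605)
h(0.872, 3.8605) = -17.93774375

-17.93774375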